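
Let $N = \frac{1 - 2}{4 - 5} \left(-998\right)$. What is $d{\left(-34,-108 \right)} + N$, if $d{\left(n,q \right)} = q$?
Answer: $-1106$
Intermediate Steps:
$N = -998$ ($N = - \frac{1}{-1} \left(-998\right) = \left(-1\right) \left(-1\right) \left(-998\right) = 1 \left(-998\right) = -998$)
$d{\left(-34,-108 \right)} + N = -108 - 998 = -1106$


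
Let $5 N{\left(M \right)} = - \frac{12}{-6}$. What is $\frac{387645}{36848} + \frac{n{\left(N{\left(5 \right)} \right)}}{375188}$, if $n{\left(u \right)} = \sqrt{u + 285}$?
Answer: $\frac{387645}{36848} + \frac{\sqrt{7135}}{1875940} \approx 10.52$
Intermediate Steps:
$N{\left(M \right)} = \frac{2}{5}$ ($N{\left(M \right)} = \frac{\left(-12\right) \frac{1}{-6}}{5} = \frac{\left(-12\right) \left(- \frac{1}{6}\right)}{5} = \frac{1}{5} \cdot 2 = \frac{2}{5}$)
$n{\left(u \right)} = \sqrt{285 + u}$
$\frac{387645}{36848} + \frac{n{\left(N{\left(5 \right)} \right)}}{375188} = \frac{387645}{36848} + \frac{\sqrt{285 + \frac{2}{5}}}{375188} = 387645 \cdot \frac{1}{36848} + \sqrt{\frac{1427}{5}} \cdot \frac{1}{375188} = \frac{387645}{36848} + \frac{\sqrt{7135}}{5} \cdot \frac{1}{375188} = \frac{387645}{36848} + \frac{\sqrt{7135}}{1875940}$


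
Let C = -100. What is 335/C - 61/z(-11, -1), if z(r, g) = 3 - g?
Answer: -93/5 ≈ -18.600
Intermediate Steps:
335/C - 61/z(-11, -1) = 335/(-100) - 61/(3 - 1*(-1)) = 335*(-1/100) - 61/(3 + 1) = -67/20 - 61/4 = -93/5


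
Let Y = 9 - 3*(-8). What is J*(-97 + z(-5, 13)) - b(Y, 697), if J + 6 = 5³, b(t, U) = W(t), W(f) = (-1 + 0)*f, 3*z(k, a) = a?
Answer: -32983/3 ≈ -10994.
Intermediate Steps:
z(k, a) = a/3
Y = 33 (Y = 9 + 24 = 33)
W(f) = -f
b(t, U) = -t
J = 119 (J = -6 + 5³ = -6 + 125 = 119)
J*(-97 + z(-5, 13)) - b(Y, 697) = 119*(-97 + (⅓)*13) - (-1)*33 = 119*(-97 + 13/3) - 1*(-33) = 119*(-278/3) + 33 = -33082/3 + 33 = -32983/3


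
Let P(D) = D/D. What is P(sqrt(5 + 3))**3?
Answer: 1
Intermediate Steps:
P(D) = 1
P(sqrt(5 + 3))**3 = 1**3 = 1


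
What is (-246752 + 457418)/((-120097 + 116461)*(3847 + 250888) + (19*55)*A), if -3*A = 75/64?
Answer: -13482624/59277879565 ≈ -0.00022745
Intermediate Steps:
A = -25/64 ≈ -0.39063
(-246752 + 457418)/((-120097 + 116461)*(3847 + 250888) + (19*55)*A) = (-246752 + 457418)/((-120097 + 116461)*(3847 + 250888) + (19*55)*(-25/64)) = 210666/(-3636*254735 + 1045*(-25/64)) = 210666/(-926216460 - 26125/64) = 210666/(-59277879565/64) = 210666*(-64/59277879565) = -13482624/59277879565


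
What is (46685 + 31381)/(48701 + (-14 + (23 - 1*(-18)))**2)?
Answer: 39033/24715 ≈ 1.5793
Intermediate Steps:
(46685 + 31381)/(48701 + (-14 + (23 - 1*(-18)))**2) = 78066/(48701 + (-14 + (23 + 18))**2) = 78066/(48701 + (-14 + 41)**2) = 78066/(48701 + 27**2) = 78066/(48701 + 729) = 78066/49430 = 78066*(1/49430) = 39033/24715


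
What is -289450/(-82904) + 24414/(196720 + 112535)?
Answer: 15256313001/4273079420 ≈ 3.5703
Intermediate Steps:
-289450/(-82904) + 24414/(196720 + 112535) = -289450*(-1/82904) + 24414/309255 = 144725/41452 + 24414*(1/309255) = 144725/41452 + 8138/103085 = 15256313001/4273079420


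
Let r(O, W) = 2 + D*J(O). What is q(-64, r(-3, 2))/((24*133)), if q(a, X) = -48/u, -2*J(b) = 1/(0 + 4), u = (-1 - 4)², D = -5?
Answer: -2/3325 ≈ -0.00060150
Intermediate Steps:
u = 25 (u = (-5)² = 25)
J(b) = -⅛ (J(b) = -1/(2*(0 + 4)) = -½/4 = -½*¼ = -⅛)
r(O, W) = 21/8 (r(O, W) = 2 - 5*(-⅛) = 2 + 5/8 = 21/8)
q(a, X) = -48/25
q(-64, r(-3, 2))/((24*133)) = -48/(25*(24*133)) = -48/25/3192 = -48/25*1/3192 = -2/3325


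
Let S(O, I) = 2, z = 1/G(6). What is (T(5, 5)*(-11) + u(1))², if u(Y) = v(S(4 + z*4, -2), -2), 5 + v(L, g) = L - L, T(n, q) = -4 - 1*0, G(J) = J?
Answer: 1521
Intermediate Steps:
T(n, q) = -4 (T(n, q) = -4 + 0 = -4)
z = ⅙ (z = 1/6 = ⅙ ≈ 0.16667)
v(L, g) = -5 (v(L, g) = -5 + (L - L) = -5 + 0 = -5)
u(Y) = -5
(T(5, 5)*(-11) + u(1))² = (-4*(-11) - 5)² = (44 - 5)² = 39² = 1521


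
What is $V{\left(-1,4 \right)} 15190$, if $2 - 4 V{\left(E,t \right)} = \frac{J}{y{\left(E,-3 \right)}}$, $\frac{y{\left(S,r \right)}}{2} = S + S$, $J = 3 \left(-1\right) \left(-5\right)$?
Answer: $\frac{174685}{8} \approx 21836.0$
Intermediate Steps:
$J = 15$ ($J = \left(-3\right) \left(-5\right) = 15$)
$y{\left(S,r \right)} = 4 S$ ($y{\left(S,r \right)} = 2 \left(S + S\right) = 2 \cdot 2 S = 4 S$)
$V{\left(E,t \right)} = \frac{1}{2} - \frac{15}{16 E}$ ($V{\left(E,t \right)} = \frac{1}{2} - \frac{15 \frac{1}{4 E}}{4} = \frac{1}{2} - \frac{\frac{15}{4} \frac{1}{E}}{4} = \frac{1}{2} - \frac{15}{16 E}$)
$V{\left(-1,4 \right)} 15190 = \frac{-15 + 8 \left(-1\right)}{16 \left(-1\right)} 15190 = \frac{1}{16} \left(-1\right) \left(-15 - 8\right) 15190 = \frac{1}{16} \left(-1\right) \left(-23\right) 15190 = \frac{23}{16} \cdot 15190 = \frac{174685}{8}$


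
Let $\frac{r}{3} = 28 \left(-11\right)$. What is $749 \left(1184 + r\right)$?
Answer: $194740$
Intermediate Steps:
$r = -924$ ($r = 3 \cdot 28 \left(-11\right) = 3 \left(-308\right) = -924$)
$749 \left(1184 + r\right) = 749 \left(1184 - 924\right) = 749 \cdot 260 = 194740$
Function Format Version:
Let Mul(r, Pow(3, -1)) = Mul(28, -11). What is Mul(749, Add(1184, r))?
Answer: 194740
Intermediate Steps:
r = -924 (r = Mul(3, Mul(28, -11)) = Mul(3, -308) = -924)
Mul(749, Add(1184, r)) = Mul(749, Add(1184, -924)) = Mul(749, 260) = 194740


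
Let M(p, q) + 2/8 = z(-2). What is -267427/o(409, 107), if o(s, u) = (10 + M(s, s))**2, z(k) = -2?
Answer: -4278832/961 ≈ -4452.5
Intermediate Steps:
M(p, q) = -9/4 (M(p, q) = -1/4 - 2 = -9/4)
o(s, u) = 961/16 (o(s, u) = (10 - 9/4)**2 = (31/4)**2 = 961/16)
-267427/o(409, 107) = -267427/961/16 = -267427*16/961 = -4278832/961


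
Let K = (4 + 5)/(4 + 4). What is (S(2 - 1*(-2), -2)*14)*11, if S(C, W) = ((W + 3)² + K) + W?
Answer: 77/4 ≈ 19.250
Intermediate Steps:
K = 9/8 ≈ 1.1250
S(C, W) = 9/8 + W + (3 + W)² (S(C, W) = ((W + 3)² + 9/8) + W = ((3 + W)² + 9/8) + W = (9/8 + (3 + W)²) + W = 9/8 + W + (3 + W)²)
(S(2 - 1*(-2), -2)*14)*11 = ((81/8 + (-2)² + 7*(-2))*14)*11 = ((81/8 + 4 - 14)*14)*11 = ((⅛)*14)*11 = (7/4)*11 = 77/4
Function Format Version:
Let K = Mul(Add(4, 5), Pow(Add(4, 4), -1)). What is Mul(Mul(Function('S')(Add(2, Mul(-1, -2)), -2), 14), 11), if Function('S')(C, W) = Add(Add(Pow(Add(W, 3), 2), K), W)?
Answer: Rational(77, 4) ≈ 19.250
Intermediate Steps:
K = Rational(9, 8) (K = Mul(9, Pow(8, -1)) = Mul(9, Rational(1, 8)) = Rational(9, 8) ≈ 1.1250)
Function('S')(C, W) = Add(Rational(9, 8), W, Pow(Add(3, W), 2)) (Function('S')(C, W) = Add(Add(Pow(Add(W, 3), 2), Rational(9, 8)), W) = Add(Add(Pow(Add(3, W), 2), Rational(9, 8)), W) = Add(Add(Rational(9, 8), Pow(Add(3, W), 2)), W) = Add(Rational(9, 8), W, Pow(Add(3, W), 2)))
Mul(Mul(Function('S')(Add(2, Mul(-1, -2)), -2), 14), 11) = Mul(Mul(Add(Rational(81, 8), Pow(-2, 2), Mul(7, -2)), 14), 11) = Mul(Mul(Add(Rational(81, 8), 4, -14), 14), 11) = Mul(Mul(Rational(1, 8), 14), 11) = Mul(Rational(7, 4), 11) = Rational(77, 4)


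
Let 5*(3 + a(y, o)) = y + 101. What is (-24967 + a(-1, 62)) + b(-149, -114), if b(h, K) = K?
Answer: -25064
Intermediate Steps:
a(y, o) = 86/5 + y/5 (a(y, o) = -3 + (y + 101)/5 = -3 + (101 + y)/5 = -3 + (101/5 + y/5) = 86/5 + y/5)
(-24967 + a(-1, 62)) + b(-149, -114) = (-24967 + (86/5 + (⅕)*(-1))) - 114 = (-24967 + (86/5 - ⅕)) - 114 = (-24967 + 17) - 114 = -24950 - 114 = -25064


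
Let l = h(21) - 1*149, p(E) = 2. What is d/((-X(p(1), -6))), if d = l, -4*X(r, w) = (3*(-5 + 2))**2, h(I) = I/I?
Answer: -592/81 ≈ -7.3086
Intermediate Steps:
h(I) = 1
l = -148 (l = 1 - 1*149 = 1 - 149 = -148)
X(r, w) = -81/4 (X(r, w) = -9*(-5 + 2)**2/4 = -(3*(-3))**2/4 = -1/4*(-9)**2 = -1/4*81 = -81/4)
d = -148
d/((-X(p(1), -6))) = -148/((-1*(-81/4))) = -148/81/4 = -148*4/81 = -592/81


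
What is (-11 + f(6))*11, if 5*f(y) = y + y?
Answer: -473/5 ≈ -94.600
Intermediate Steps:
f(y) = 2*y/5 (f(y) = (y + y)/5 = (2*y)/5 = 2*y/5)
(-11 + f(6))*11 = (-11 + (⅖)*6)*11 = (-11 + 12/5)*11 = -43/5*11 = -473/5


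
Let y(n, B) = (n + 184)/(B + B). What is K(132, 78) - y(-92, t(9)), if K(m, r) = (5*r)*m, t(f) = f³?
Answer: 37528874/729 ≈ 51480.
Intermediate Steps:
y(n, B) = (184 + n)/(2*B) (y(n, B) = (184 + n)/((2*B)) = (184 + n)*(1/(2*B)) = (184 + n)/(2*B))
K(m, r) = 5*m*r
K(132, 78) - y(-92, t(9)) = 5*132*78 - (184 - 92)/(2*(9³)) = 51480 - 92/(2*729) = 51480 - 1*46/729 = 51480 - 46/729 = 37528874/729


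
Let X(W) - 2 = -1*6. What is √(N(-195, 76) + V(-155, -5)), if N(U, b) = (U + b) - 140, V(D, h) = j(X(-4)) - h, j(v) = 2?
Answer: 6*I*√7 ≈ 15.875*I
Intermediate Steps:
X(W) = -4 (X(W) = 2 - 1*6 = 2 - 6 = -4)
V(D, h) = 2 - h
N(U, b) = -140 + U + b
√(N(-195, 76) + V(-155, -5)) = √((-140 - 195 + 76) + (2 - 1*(-5))) = √(-259 + (2 + 5)) = √(-259 + 7) = √(-252) = 6*I*√7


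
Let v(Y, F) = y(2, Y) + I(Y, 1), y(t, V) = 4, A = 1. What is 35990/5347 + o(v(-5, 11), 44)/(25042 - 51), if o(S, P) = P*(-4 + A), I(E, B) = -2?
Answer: 898720286/133626877 ≈ 6.7256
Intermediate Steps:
v(Y, F) = 2 (v(Y, F) = 4 - 2 = 2)
o(S, P) = -3*P (o(S, P) = P*(-4 + 1) = P*(-3) = -3*P)
35990/5347 + o(v(-5, 11), 44)/(25042 - 51) = 35990/5347 + (-3*44)/(25042 - 51) = 35990*(1/5347) - 132/24991 = 35990/5347 - 132*1/24991 = 35990/5347 - 132/24991 = 898720286/133626877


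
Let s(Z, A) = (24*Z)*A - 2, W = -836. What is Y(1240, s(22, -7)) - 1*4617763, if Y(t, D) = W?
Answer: -4618599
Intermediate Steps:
s(Z, A) = -2 + 24*A*Z (s(Z, A) = 24*A*Z - 2 = -2 + 24*A*Z)
Y(t, D) = -836
Y(1240, s(22, -7)) - 1*4617763 = -836 - 1*4617763 = -836 - 4617763 = -4618599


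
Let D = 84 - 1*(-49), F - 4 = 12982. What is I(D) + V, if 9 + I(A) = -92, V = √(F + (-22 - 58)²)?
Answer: -101 + 3*√2154 ≈ 38.234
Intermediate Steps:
F = 12986 (F = 4 + 12982 = 12986)
V = 3*√2154 (V = √(12986 + (-22 - 58)²) = √(12986 + (-80)²) = √(12986 + 6400) = √19386 = 3*√2154 ≈ 139.23)
D = 133 (D = 84 + 49 = 133)
I(A) = -101 (I(A) = -9 - 92 = -101)
I(D) + V = -101 + 3*√2154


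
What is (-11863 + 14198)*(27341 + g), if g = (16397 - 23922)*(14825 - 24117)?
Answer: 163332411735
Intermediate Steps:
g = 69922300 (g = -7525*(-9292) = 69922300)
(-11863 + 14198)*(27341 + g) = (-11863 + 14198)*(27341 + 69922300) = 2335*69949641 = 163332411735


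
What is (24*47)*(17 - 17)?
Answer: 0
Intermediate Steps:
(24*47)*(17 - 17) = 1128*0 = 0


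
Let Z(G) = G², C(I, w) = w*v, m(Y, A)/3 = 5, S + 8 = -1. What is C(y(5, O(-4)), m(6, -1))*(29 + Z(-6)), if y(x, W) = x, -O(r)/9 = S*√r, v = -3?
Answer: -2925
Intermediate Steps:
S = -9 (S = -8 - 1 = -9)
m(Y, A) = 15 (m(Y, A) = 3*5 = 15)
O(r) = 81*√r (O(r) = -(-81)*√r = 81*√r)
C(I, w) = -3*w (C(I, w) = w*(-3) = -3*w)
C(y(5, O(-4)), m(6, -1))*(29 + Z(-6)) = (-3*15)*(29 + (-6)²) = -45*(29 + 36) = -45*65 = -2925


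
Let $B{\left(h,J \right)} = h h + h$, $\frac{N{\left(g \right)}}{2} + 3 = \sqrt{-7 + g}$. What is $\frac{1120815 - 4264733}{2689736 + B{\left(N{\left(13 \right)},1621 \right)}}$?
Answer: $- \frac{2114119799305}{1808742560299} - \frac{17291549 \sqrt{6}}{1808742560299} \approx -1.1689$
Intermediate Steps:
$N{\left(g \right)} = -6 + 2 \sqrt{-7 + g}$
$B{\left(h,J \right)} = h + h^{2}$ ($B{\left(h,J \right)} = h^{2} + h = h + h^{2}$)
$\frac{1120815 - 4264733}{2689736 + B{\left(N{\left(13 \right)},1621 \right)}} = \frac{1120815 - 4264733}{2689736 + \left(-6 + 2 \sqrt{-7 + 13}\right) \left(1 - \left(6 - 2 \sqrt{-7 + 13}\right)\right)} = - \frac{3143918}{2689736 + \left(-6 + 2 \sqrt{6}\right) \left(1 - \left(6 - 2 \sqrt{6}\right)\right)} = - \frac{3143918}{2689736 + \left(-6 + 2 \sqrt{6}\right) \left(-5 + 2 \sqrt{6}\right)}$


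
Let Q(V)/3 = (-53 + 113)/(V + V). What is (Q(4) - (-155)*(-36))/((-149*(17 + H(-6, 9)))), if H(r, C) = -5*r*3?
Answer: 11115/31886 ≈ 0.34859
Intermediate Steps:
Q(V) = 90/V (Q(V) = 3*((-53 + 113)/(V + V)) = 3*(60/((2*V))) = 3*(60*(1/(2*V))) = 3*(30/V) = 90/V)
H(r, C) = -15*r
(Q(4) - (-155)*(-36))/((-149*(17 + H(-6, 9)))) = (90/4 - (-155)*(-36))/((-149*(17 - 15*(-6)))) = (90*(1/4) - 1*5580)/((-149*(17 + 90))) = (45/2 - 5580)/((-149*107)) = -11115/2/(-15943) = -11115/2*(-1/15943) = 11115/31886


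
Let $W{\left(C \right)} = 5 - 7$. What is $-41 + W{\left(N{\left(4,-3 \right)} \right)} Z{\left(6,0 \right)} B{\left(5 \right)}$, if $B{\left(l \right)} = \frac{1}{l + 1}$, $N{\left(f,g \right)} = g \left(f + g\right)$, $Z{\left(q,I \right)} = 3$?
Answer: $-42$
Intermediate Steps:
$W{\left(C \right)} = -2$ ($W{\left(C \right)} = 5 - 7 = -2$)
$B{\left(l \right)} = \frac{1}{1 + l}$
$-41 + W{\left(N{\left(4,-3 \right)} \right)} Z{\left(6,0 \right)} B{\left(5 \right)} = -41 - 2 \frac{3}{1 + 5} = -41 - 2 \cdot \frac{3}{6} = -41 - 2 \cdot 3 \cdot \frac{1}{6} = -41 - 1 = -42$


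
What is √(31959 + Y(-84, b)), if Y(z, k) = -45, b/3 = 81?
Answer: 9*√394 ≈ 178.65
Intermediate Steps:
b = 243 (b = 3*81 = 243)
√(31959 + Y(-84, b)) = √(31959 - 45) = √31914 = 9*√394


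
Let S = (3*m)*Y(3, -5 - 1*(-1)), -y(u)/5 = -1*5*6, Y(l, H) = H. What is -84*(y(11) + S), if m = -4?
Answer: -16632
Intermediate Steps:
y(u) = 150 (y(u) = -5*(-1*5)*6 = -(-25)*6 = -5*(-30) = 150)
S = 48 (S = (3*(-4))*(-5 - 1*(-1)) = -12*(-5 + 1) = -12*(-4) = 48)
-84*(y(11) + S) = -84*(150 + 48) = -84*198 = -16632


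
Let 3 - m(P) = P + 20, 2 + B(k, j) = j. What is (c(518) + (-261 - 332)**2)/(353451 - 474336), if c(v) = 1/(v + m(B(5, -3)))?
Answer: -11862293/4077854 ≈ -2.9090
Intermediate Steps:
B(k, j) = -2 + j
m(P) = -17 - P (m(P) = 3 - (P + 20) = 3 - (20 + P) = 3 + (-20 - P) = -17 - P)
c(v) = 1/(-12 + v) (c(v) = 1/(v + (-17 - (-2 - 3))) = 1/(v + (-17 - 1*(-5))) = 1/(v + (-17 + 5)) = 1/(v - 12) = 1/(-12 + v))
(c(518) + (-261 - 332)**2)/(353451 - 474336) = (1/(-12 + 518) + (-261 - 332)**2)/(353451 - 474336) = (1/506 + (-593)**2)/(-120885) = (1/506 + 351649)*(-1/120885) = (177934395/506)*(-1/120885) = -11862293/4077854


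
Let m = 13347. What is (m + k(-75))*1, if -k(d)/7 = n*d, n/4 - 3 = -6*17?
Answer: -194553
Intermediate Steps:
n = -396 (n = 12 + 4*(-6*17) = 12 + 4*(-102) = 12 - 408 = -396)
k(d) = 2772*d (k(d) = -(-2772)*d = 2772*d)
(m + k(-75))*1 = (13347 + 2772*(-75))*1 = (13347 - 207900)*1 = -194553*1 = -194553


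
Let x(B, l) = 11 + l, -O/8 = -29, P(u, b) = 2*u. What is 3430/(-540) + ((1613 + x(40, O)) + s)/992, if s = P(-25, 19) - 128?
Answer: -62411/13392 ≈ -4.6603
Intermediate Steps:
O = 232 (O = -8*(-29) = 232)
s = -178 (s = 2*(-25) - 128 = -50 - 128 = -178)
3430/(-540) + ((1613 + x(40, O)) + s)/992 = 3430/(-540) + ((1613 + (11 + 232)) - 178)/992 = 3430*(-1/540) + ((1613 + 243) - 178)*(1/992) = -343/54 + (1856 - 178)*(1/992) = -343/54 + 1678*(1/992) = -343/54 + 839/496 = -62411/13392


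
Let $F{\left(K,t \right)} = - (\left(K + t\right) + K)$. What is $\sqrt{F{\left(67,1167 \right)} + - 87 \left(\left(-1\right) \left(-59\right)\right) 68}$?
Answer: $i \sqrt{350345} \approx 591.9 i$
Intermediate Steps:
$F{\left(K,t \right)} = - t - 2 K$ ($F{\left(K,t \right)} = - (t + 2 K) = - t - 2 K$)
$\sqrt{F{\left(67,1167 \right)} + - 87 \left(\left(-1\right) \left(-59\right)\right) 68} = \sqrt{\left(\left(-1\right) 1167 - 134\right) + - 87 \left(\left(-1\right) \left(-59\right)\right) 68} = \sqrt{\left(-1167 - 134\right) + \left(-87\right) 59 \cdot 68} = \sqrt{-1301 - 349044} = \sqrt{-350345} = i \sqrt{350345}$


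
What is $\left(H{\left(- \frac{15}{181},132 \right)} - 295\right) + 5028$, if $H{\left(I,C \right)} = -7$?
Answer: $4726$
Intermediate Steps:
$\left(H{\left(- \frac{15}{181},132 \right)} - 295\right) + 5028 = \left(-7 - 295\right) + 5028 = -302 + 5028 = 4726$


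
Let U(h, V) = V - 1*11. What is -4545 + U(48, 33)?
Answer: -4523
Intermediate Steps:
U(h, V) = -11 + V (U(h, V) = V - 11 = -11 + V)
-4545 + U(48, 33) = -4545 + (-11 + 33) = -4545 + 22 = -4523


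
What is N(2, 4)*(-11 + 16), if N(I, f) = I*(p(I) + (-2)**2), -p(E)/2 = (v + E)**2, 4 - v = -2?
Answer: -1240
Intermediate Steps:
v = 6 (v = 4 - 1*(-2) = 4 + 2 = 6)
p(E) = -2*(6 + E)**2
N(I, f) = I*(4 - 2*(6 + I)**2) (N(I, f) = I*(-2*(6 + I)**2 + (-2)**2) = I*(-2*(6 + I)**2 + 4) = I*(4 - 2*(6 + I)**2))
N(2, 4)*(-11 + 16) = (-2*2*(-2 + (6 + 2)**2))*(-11 + 16) = -2*2*(-2 + 8**2)*5 = -2*2*(-2 + 64)*5 = -2*2*62*5 = -248*5 = -1240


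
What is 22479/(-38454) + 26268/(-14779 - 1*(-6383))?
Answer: -99903613/26904982 ≈ -3.7132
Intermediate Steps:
22479/(-38454) + 26268/(-14779 - 1*(-6383)) = 22479*(-1/38454) + 26268/(-14779 + 6383) = -7493/12818 + 26268/(-8396) = -7493/12818 + 26268*(-1/8396) = -7493/12818 - 6567/2099 = -99903613/26904982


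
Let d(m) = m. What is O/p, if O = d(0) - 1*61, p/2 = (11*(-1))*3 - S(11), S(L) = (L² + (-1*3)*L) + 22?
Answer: 61/286 ≈ 0.21329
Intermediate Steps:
S(L) = 22 + L² - 3*L (S(L) = (L² - 3*L) + 22 = 22 + L² - 3*L)
p = -286 (p = 2*((11*(-1))*3 - (22 + 11² - 3*11)) = 2*(-11*3 - (22 + 121 - 33)) = 2*(-33 - 1*110) = 2*(-33 - 110) = 2*(-143) = -286)
O = -61 (O = 0 - 1*61 = 0 - 61 = -61)
O/p = -61/(-286) = -61*(-1/286) = 61/286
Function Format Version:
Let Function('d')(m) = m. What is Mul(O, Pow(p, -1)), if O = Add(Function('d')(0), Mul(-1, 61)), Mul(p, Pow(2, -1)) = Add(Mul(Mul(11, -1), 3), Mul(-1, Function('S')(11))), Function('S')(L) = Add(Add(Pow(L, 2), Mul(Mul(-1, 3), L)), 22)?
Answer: Rational(61, 286) ≈ 0.21329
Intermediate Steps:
Function('S')(L) = Add(22, Pow(L, 2), Mul(-3, L)) (Function('S')(L) = Add(Add(Pow(L, 2), Mul(-3, L)), 22) = Add(22, Pow(L, 2), Mul(-3, L)))
p = -286 (p = Mul(2, Add(Mul(Mul(11, -1), 3), Mul(-1, Add(22, Pow(11, 2), Mul(-3, 11))))) = Mul(2, Add(Mul(-11, 3), Mul(-1, Add(22, 121, -33)))) = Mul(2, Add(-33, Mul(-1, 110))) = Mul(2, Add(-33, -110)) = Mul(2, -143) = -286)
O = -61 (O = Add(0, Mul(-1, 61)) = Add(0, -61) = -61)
Mul(O, Pow(p, -1)) = Mul(-61, Pow(-286, -1)) = Mul(-61, Rational(-1, 286)) = Rational(61, 286)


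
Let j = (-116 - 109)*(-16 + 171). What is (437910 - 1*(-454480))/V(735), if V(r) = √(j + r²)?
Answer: 89239*√2246/3369 ≈ 1255.3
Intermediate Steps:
j = -34875 (j = -225*155 = -34875)
V(r) = √(-34875 + r²)
(437910 - 1*(-454480))/V(735) = (437910 - 1*(-454480))/(√(-34875 + 735²)) = (437910 + 454480)/(√(-34875 + 540225)) = 892390/(√505350) = 892390/((15*√2246)) = 892390*(√2246/33690) = 89239*√2246/3369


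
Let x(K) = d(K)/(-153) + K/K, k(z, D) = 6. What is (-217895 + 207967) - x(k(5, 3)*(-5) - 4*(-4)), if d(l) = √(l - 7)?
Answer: -9929 + I*√21/153 ≈ -9929.0 + 0.029951*I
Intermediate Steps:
d(l) = √(-7 + l)
x(K) = 1 - √(-7 + K)/153 (x(K) = √(-7 + K)/(-153) + K/K = √(-7 + K)*(-1/153) + 1 = -√(-7 + K)/153 + 1 = 1 - √(-7 + K)/153)
(-217895 + 207967) - x(k(5, 3)*(-5) - 4*(-4)) = (-217895 + 207967) - (1 - √(-7 + (6*(-5) - 4*(-4)))/153) = -9928 - (1 - √(-7 + (-30 + 16))/153) = -9928 - (1 - √(-7 - 14)/153) = -9928 - (1 - I*√21/153) = -9928 + (-1 + I*√21/153) = -9929 + I*√21/153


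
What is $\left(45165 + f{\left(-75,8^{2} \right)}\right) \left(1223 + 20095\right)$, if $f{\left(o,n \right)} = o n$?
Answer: $860501070$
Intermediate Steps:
$f{\left(o,n \right)} = n o$
$\left(45165 + f{\left(-75,8^{2} \right)}\right) \left(1223 + 20095\right) = \left(45165 + 8^{2} \left(-75\right)\right) \left(1223 + 20095\right) = \left(45165 + 64 \left(-75\right)\right) 21318 = \left(45165 - 4800\right) 21318 = 40365 \cdot 21318 = 860501070$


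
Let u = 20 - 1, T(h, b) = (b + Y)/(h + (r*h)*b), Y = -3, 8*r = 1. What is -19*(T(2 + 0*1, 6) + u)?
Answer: -2641/7 ≈ -377.29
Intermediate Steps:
r = 1/8 (r = (1/8)*1 = 1/8 ≈ 0.12500)
T(h, b) = (-3 + b)/(h + b*h/8) (T(h, b) = (b - 3)/(h + (h/8)*b) = (-3 + b)/(h + b*h/8))
u = 19
-19*(T(2 + 0*1, 6) + u) = -19*(8*(-3 + 6)/((2 + 0*1)*(8 + 6)) + 19) = -19*(8*3/((2 + 0)*14) + 19) = -19*(8*(1/14)*3/2 + 19) = -19*(8*(1/2)*(1/14)*3 + 19) = -19*(6/7 + 19) = -19*139/7 = -2641/7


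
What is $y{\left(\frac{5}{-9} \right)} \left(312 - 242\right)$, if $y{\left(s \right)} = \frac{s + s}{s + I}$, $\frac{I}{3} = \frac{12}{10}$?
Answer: $- \frac{3500}{137} \approx -25.547$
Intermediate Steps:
$I = \frac{18}{5}$ ($I = 3 \cdot \frac{12}{10} = 3 \cdot 12 \cdot \frac{1}{10} = 3 \cdot \frac{6}{5} = \frac{18}{5} \approx 3.6$)
$y{\left(s \right)} = \frac{2 s}{\frac{18}{5} + s}$ ($y{\left(s \right)} = \frac{s + s}{s + \frac{18}{5}} = \frac{2 s}{\frac{18}{5} + s}$)
$y{\left(\frac{5}{-9} \right)} \left(312 - 242\right) = \frac{10 \frac{5}{-9}}{18 + 5 \frac{5}{-9}} \left(312 - 242\right) = \frac{10 \cdot 5 \left(- \frac{1}{9}\right)}{18 + 5 \cdot 5 \left(- \frac{1}{9}\right)} 70 = 10 \left(- \frac{5}{9}\right) \frac{1}{18 + 5 \left(- \frac{5}{9}\right)} 70 = 10 \left(- \frac{5}{9}\right) \frac{1}{18 - \frac{25}{9}} \cdot 70 = 10 \left(- \frac{5}{9}\right) \frac{1}{\frac{137}{9}} \cdot 70 = 10 \left(- \frac{5}{9}\right) \frac{9}{137} \cdot 70 = \left(- \frac{50}{137}\right) 70 = - \frac{3500}{137}$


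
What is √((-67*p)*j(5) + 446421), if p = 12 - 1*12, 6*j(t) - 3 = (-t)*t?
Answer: √446421 ≈ 668.15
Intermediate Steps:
j(t) = ½ - t²/6 (j(t) = ½ + ((-t)*t)/6 = ½ + (-t²)/6 = ½ - t²/6)
p = 0 (p = 12 - 12 = 0)
√((-67*p)*j(5) + 446421) = √((-67*0)*(½ - ⅙*5²) + 446421) = √(0*(½ - ⅙*25) + 446421) = √(0*(½ - 25/6) + 446421) = √(0*(-11/3) + 446421) = √(0 + 446421) = √446421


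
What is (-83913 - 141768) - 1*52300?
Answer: -277981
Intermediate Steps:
(-83913 - 141768) - 1*52300 = -225681 - 52300 = -277981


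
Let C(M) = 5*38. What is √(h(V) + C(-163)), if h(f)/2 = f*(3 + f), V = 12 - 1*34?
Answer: 3*√114 ≈ 32.031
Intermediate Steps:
C(M) = 190
V = -22 (V = 12 - 34 = -22)
h(f) = 2*f*(3 + f) (h(f) = 2*(f*(3 + f)) = 2*f*(3 + f))
√(h(V) + C(-163)) = √(2*(-22)*(3 - 22) + 190) = √(2*(-22)*(-19) + 190) = √(836 + 190) = √1026 = 3*√114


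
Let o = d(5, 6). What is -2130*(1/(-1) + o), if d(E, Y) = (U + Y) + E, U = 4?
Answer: -29820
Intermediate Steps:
d(E, Y) = 4 + E + Y (d(E, Y) = (4 + Y) + E = 4 + E + Y)
o = 15 (o = 4 + 5 + 6 = 15)
-2130*(1/(-1) + o) = -2130*(1/(-1) + 15) = -2130*(-1 + 15) = -2130*14 = -29820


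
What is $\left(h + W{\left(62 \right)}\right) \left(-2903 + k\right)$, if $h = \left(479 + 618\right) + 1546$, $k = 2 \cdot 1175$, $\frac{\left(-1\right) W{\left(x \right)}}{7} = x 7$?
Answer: $218435$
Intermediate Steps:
$W{\left(x \right)} = - 49 x$ ($W{\left(x \right)} = - 7 x 7 = - 7 \cdot 7 x = - 49 x$)
$k = 2350$
$h = 2643$ ($h = 1097 + 1546 = 2643$)
$\left(h + W{\left(62 \right)}\right) \left(-2903 + k\right) = \left(2643 - 3038\right) \left(-2903 + 2350\right) = \left(2643 - 3038\right) \left(-553\right) = \left(-395\right) \left(-553\right) = 218435$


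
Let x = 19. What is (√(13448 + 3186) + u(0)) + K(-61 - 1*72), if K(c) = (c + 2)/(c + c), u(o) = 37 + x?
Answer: 15027/266 + √16634 ≈ 185.47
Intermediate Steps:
u(o) = 56 (u(o) = 37 + 19 = 56)
K(c) = (2 + c)/(2*c) (K(c) = (2 + c)/((2*c)) = (2 + c)*(1/(2*c)) = (2 + c)/(2*c))
(√(13448 + 3186) + u(0)) + K(-61 - 1*72) = (√(13448 + 3186) + 56) + (2 + (-61 - 1*72))/(2*(-61 - 1*72)) = (√16634 + 56) + (2 + (-61 - 72))/(2*(-61 - 72)) = (56 + √16634) + (½)*(2 - 133)/(-133) = (56 + √16634) + (½)*(-1/133)*(-131) = (56 + √16634) + 131/266 = 15027/266 + √16634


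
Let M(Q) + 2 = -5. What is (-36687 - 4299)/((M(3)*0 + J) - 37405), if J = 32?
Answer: 40986/37373 ≈ 1.0967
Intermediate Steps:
M(Q) = -7 (M(Q) = -2 - 5 = -7)
(-36687 - 4299)/((M(3)*0 + J) - 37405) = (-36687 - 4299)/((-7*0 + 32) - 37405) = -40986/((0 + 32) - 37405) = -40986/(32 - 37405) = -40986/(-37373) = -40986*(-1/37373) = 40986/37373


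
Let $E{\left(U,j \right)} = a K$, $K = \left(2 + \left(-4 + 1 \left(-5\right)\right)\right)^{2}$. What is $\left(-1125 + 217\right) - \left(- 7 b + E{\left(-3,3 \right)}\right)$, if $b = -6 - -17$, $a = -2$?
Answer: $-733$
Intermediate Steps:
$K = 49$ ($K = \left(2 - 9\right)^{2} = \left(-7\right)^{2} = 49$)
$b = 11$ ($b = -6 + 17 = 11$)
$E{\left(U,j \right)} = -98$ ($E{\left(U,j \right)} = \left(-2\right) 49 = -98$)
$\left(-1125 + 217\right) - \left(- 7 b + E{\left(-3,3 \right)}\right) = \left(-1125 + 217\right) - \left(\left(-7\right) 11 - 98\right) = -908 - \left(-77 - 98\right) = -908 - -175 = -908 + 175 = -733$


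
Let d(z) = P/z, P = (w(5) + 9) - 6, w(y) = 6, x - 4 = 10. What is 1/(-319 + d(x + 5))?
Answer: -19/6052 ≈ -0.0031395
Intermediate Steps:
x = 14 (x = 4 + 10 = 14)
P = 9 (P = (6 + 9) - 6 = 15 - 6 = 9)
d(z) = 9/z
1/(-319 + d(x + 5)) = 1/(-319 + 9/(14 + 5)) = 1/(-319 + 9/19) = 1/(-6052/19) = -19/6052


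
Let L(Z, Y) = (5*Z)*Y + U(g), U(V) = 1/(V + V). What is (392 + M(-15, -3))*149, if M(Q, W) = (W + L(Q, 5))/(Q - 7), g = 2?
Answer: 5365043/88 ≈ 60966.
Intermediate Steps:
U(V) = 1/(2*V)
L(Z, Y) = ¼ + 5*Y*Z (L(Z, Y) = (5*Z)*Y + (½)/2 = 5*Y*Z + (½)*(½) = 5*Y*Z + ¼ = ¼ + 5*Y*Z)
M(Q, W) = (¼ + W + 25*Q)/(-7 + Q) (M(Q, W) = (W + (¼ + 5*5*Q))/(Q - 7) = (W + (¼ + 25*Q))/(-7 + Q) = (¼ + W + 25*Q)/(-7 + Q))
(392 + M(-15, -3))*149 = (392 + (¼ - 3 + 25*(-15))/(-7 - 15))*149 = (392 + (¼ - 3 - 375)/(-22))*149 = (392 - 1/22*(-1511/4))*149 = (392 + 1511/88)*149 = (36007/88)*149 = 5365043/88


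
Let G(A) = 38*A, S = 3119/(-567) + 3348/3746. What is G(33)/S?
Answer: -1331736714/4892729 ≈ -272.19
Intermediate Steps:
S = -4892729/1061991 (S = 3119*(-1/567) + 3348*(1/3746) = -3119/567 + 1674/1873 = -4892729/1061991 ≈ -4.6071)
G(33)/S = (38*33)/(-4892729/1061991) = 1254*(-1061991/4892729) = -1331736714/4892729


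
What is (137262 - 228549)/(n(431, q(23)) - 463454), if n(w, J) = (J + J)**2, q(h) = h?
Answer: 91287/461338 ≈ 0.19787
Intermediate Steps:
n(w, J) = 4*J**2 (n(w, J) = (2*J)**2 = 4*J**2)
(137262 - 228549)/(n(431, q(23)) - 463454) = (137262 - 228549)/(4*23**2 - 463454) = -91287/(4*529 - 463454) = -91287/(2116 - 463454) = -91287/(-461338) = -91287*(-1/461338) = 91287/461338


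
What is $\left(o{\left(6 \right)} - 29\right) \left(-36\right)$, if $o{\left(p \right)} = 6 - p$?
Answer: $1044$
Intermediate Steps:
$\left(o{\left(6 \right)} - 29\right) \left(-36\right) = \left(\left(6 - 6\right) - 29\right) \left(-36\right) = \left(0 - 29\right) \left(-36\right) = \left(-29\right) \left(-36\right) = 1044$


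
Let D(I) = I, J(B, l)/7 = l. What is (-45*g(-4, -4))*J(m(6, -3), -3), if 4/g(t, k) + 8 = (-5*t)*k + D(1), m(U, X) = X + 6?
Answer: -1260/29 ≈ -43.448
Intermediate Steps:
m(U, X) = 6 + X
J(B, l) = 7*l
g(t, k) = 4/(-7 - 5*k*t) (g(t, k) = 4/(-8 + ((-5*t)*k + 1)) = 4/(-8 + (-5*k*t + 1)) = 4/(-8 + (1 - 5*k*t)) = 4/(-7 - 5*k*t))
(-45*g(-4, -4))*J(m(6, -3), -3) = (-(-180)/(7 + 5*(-4)*(-4)))*(7*(-3)) = -(-180)/(7 + 80)*(-21) = -(-180)/87*(-21) = -45*(-4/87)*(-21) = (60/29)*(-21) = -1260/29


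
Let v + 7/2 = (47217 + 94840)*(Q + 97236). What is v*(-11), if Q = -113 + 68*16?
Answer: -306934320517/2 ≈ -1.5347e+11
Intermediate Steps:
Q = 975 (Q = -113 + 1088 = 975)
v = 27903120047/2 (v = -7/2 + (47217 + 94840)*(975 + 97236) = -7/2 + 142057*98211 = -7/2 + 13951560027 = 27903120047/2 ≈ 1.3952e+10)
v*(-11) = (27903120047/2)*(-11) = -306934320517/2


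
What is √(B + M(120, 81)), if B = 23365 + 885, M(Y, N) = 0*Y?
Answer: 5*√970 ≈ 155.72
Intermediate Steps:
M(Y, N) = 0
B = 24250
√(B + M(120, 81)) = √(24250 + 0) = √24250 = 5*√970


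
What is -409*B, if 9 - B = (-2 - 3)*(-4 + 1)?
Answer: 2454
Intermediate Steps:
B = -6 (B = 9 - (-2 - 3)*(-4 + 1) = 9 - (-5)*(-3) = 9 - 1*15 = 9 - 15 = -6)
-409*B = -409*(-6) = 2454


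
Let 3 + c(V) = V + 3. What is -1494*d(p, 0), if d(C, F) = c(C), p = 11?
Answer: -16434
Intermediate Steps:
c(V) = V (c(V) = -3 + (V + 3) = -3 + (3 + V) = V)
d(C, F) = C
-1494*d(p, 0) = -1494*11 = -16434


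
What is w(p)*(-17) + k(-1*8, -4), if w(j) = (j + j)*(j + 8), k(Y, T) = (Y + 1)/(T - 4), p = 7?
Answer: -28553/8 ≈ -3569.1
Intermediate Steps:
k(Y, T) = (1 + Y)/(-4 + T)
w(j) = 2*j*(8 + j) (w(j) = (2*j)*(8 + j) = 2*j*(8 + j))
w(p)*(-17) + k(-1*8, -4) = (2*7*(8 + 7))*(-17) + (1 - 1*8)/(-4 - 4) = (2*7*15)*(-17) + (1 - 8)/(-8) = 210*(-17) - ⅛*(-7) = -3570 + 7/8 = -28553/8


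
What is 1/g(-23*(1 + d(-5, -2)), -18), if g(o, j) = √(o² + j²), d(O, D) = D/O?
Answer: 5*√34021/34021 ≈ 0.027108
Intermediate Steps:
g(o, j) = √(j² + o²)
1/g(-23*(1 + d(-5, -2)), -18) = 1/(√((-18)² + (-23*(1 - 2/(-5)))²)) = 1/(√(324 + (-23*(1 - 2*(-⅕)))²)) = 1/(√(324 + (-23*(1 + ⅖))²)) = 1/(√(324 + (-23*7/5)²)) = 1/(√(324 + (-161/5)²)) = 1/(√(324 + 25921/25)) = 1/(√(34021/25)) = 1/(√34021/5) = 5*√34021/34021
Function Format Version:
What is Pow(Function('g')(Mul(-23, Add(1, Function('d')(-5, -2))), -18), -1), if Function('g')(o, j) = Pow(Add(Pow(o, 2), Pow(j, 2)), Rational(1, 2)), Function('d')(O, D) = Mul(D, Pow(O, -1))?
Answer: Mul(Rational(5, 34021), Pow(34021, Rational(1, 2))) ≈ 0.027108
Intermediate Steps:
Function('g')(o, j) = Pow(Add(Pow(j, 2), Pow(o, 2)), Rational(1, 2))
Pow(Function('g')(Mul(-23, Add(1, Function('d')(-5, -2))), -18), -1) = Pow(Pow(Add(Pow(-18, 2), Pow(Mul(-23, Add(1, Mul(-2, Pow(-5, -1)))), 2)), Rational(1, 2)), -1) = Pow(Pow(Add(324, Pow(Mul(-23, Add(1, Mul(-2, Rational(-1, 5)))), 2)), Rational(1, 2)), -1) = Pow(Pow(Add(324, Pow(Mul(-23, Add(1, Rational(2, 5))), 2)), Rational(1, 2)), -1) = Pow(Pow(Add(324, Pow(Mul(-23, Rational(7, 5)), 2)), Rational(1, 2)), -1) = Pow(Pow(Add(324, Pow(Rational(-161, 5), 2)), Rational(1, 2)), -1) = Pow(Pow(Add(324, Rational(25921, 25)), Rational(1, 2)), -1) = Pow(Pow(Rational(34021, 25), Rational(1, 2)), -1) = Pow(Mul(Rational(1, 5), Pow(34021, Rational(1, 2))), -1) = Mul(Rational(5, 34021), Pow(34021, Rational(1, 2)))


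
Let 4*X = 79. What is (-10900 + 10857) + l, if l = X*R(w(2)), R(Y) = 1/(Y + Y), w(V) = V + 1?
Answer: -953/24 ≈ -39.708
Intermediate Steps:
X = 79/4 (X = (1/4)*79 = 79/4 ≈ 19.750)
w(V) = 1 + V
R(Y) = 1/(2*Y)
l = 79/24 (l = 79*(1/(2*(1 + 2)))/4 = 79*((1/2)/3)/4 = 79*((1/2)*(1/3))/4 = (79/4)*(1/6) = 79/24 ≈ 3.2917)
(-10900 + 10857) + l = (-10900 + 10857) + 79/24 = -43 + 79/24 = -953/24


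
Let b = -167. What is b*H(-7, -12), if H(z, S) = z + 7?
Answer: 0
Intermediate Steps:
H(z, S) = 7 + z
b*H(-7, -12) = -167*(7 - 7) = -167*0 = 0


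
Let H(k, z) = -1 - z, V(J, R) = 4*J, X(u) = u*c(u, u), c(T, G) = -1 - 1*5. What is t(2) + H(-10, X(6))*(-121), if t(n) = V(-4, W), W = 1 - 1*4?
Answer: -4251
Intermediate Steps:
c(T, G) = -6 (c(T, G) = -1 - 5 = -6)
X(u) = -6*u (X(u) = u*(-6) = -6*u)
W = -3 (W = 1 - 4 = -3)
t(n) = -16 (t(n) = 4*(-4) = -16)
t(2) + H(-10, X(6))*(-121) = -16 + (-1 - (-6)*6)*(-121) = -16 + (-1 - 1*(-36))*(-121) = -16 + (-1 + 36)*(-121) = -16 + 35*(-121) = -16 - 4235 = -4251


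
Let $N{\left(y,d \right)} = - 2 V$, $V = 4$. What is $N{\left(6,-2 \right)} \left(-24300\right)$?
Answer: $194400$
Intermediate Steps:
$N{\left(y,d \right)} = -8$ ($N{\left(y,d \right)} = \left(-2\right) 4 = -8$)
$N{\left(6,-2 \right)} \left(-24300\right) = \left(-8\right) \left(-24300\right) = 194400$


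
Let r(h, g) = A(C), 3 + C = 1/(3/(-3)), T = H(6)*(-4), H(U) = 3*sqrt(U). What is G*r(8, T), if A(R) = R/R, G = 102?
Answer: 102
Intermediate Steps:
T = -12*sqrt(6) (T = (3*sqrt(6))*(-4) = -12*sqrt(6) ≈ -29.394)
C = -4 (C = -3 + 1/(3/(-3)) = -3 + 1/(3*(-1/3)) = -3 + 1/(-1) = -3 - 1 = -4)
A(R) = 1
r(h, g) = 1
G*r(8, T) = 102*1 = 102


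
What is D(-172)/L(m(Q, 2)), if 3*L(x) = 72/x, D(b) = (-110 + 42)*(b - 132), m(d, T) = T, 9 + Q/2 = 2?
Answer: 5168/3 ≈ 1722.7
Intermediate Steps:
Q = -14 (Q = -18 + 2*2 = -18 + 4 = -14)
D(b) = 8976 - 68*b (D(b) = -68*(-132 + b) = 8976 - 68*b)
L(x) = 24/x (L(x) = (72/x)/3 = 24/x)
D(-172)/L(m(Q, 2)) = (8976 - 68*(-172))/((24/2)) = (8976 + 11696)/((24*(1/2))) = 20672/12 = 20672*(1/12) = 5168/3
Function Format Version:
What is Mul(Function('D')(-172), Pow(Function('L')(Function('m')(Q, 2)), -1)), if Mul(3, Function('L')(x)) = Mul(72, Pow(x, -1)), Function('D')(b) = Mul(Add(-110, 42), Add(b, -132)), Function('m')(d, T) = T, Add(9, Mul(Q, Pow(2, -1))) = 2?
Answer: Rational(5168, 3) ≈ 1722.7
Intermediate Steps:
Q = -14 (Q = Add(-18, Mul(2, 2)) = Add(-18, 4) = -14)
Function('D')(b) = Add(8976, Mul(-68, b)) (Function('D')(b) = Mul(-68, Add(-132, b)) = Add(8976, Mul(-68, b)))
Function('L')(x) = Mul(24, Pow(x, -1)) (Function('L')(x) = Mul(Rational(1, 3), Mul(72, Pow(x, -1))) = Mul(24, Pow(x, -1)))
Mul(Function('D')(-172), Pow(Function('L')(Function('m')(Q, 2)), -1)) = Mul(Add(8976, Mul(-68, -172)), Pow(Mul(24, Pow(2, -1)), -1)) = Mul(Add(8976, 11696), Pow(Mul(24, Rational(1, 2)), -1)) = Mul(20672, Pow(12, -1)) = Mul(20672, Rational(1, 12)) = Rational(5168, 3)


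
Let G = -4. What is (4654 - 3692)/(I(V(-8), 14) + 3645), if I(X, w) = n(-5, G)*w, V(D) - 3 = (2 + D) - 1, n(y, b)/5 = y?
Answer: 962/3295 ≈ 0.29196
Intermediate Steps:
n(y, b) = 5*y
V(D) = 4 + D (V(D) = 3 + ((2 + D) - 1) = 3 + (1 + D) = 4 + D)
I(X, w) = -25*w (I(X, w) = (5*(-5))*w = -25*w)
(4654 - 3692)/(I(V(-8), 14) + 3645) = (4654 - 3692)/(-25*14 + 3645) = 962/(-350 + 3645) = 962/3295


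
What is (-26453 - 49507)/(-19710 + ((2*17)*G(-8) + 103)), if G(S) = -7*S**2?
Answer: 8440/3871 ≈ 2.1803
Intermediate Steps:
(-26453 - 49507)/(-19710 + ((2*17)*G(-8) + 103)) = (-26453 - 49507)/(-19710 + ((2*17)*(-7*(-8)**2) + 103)) = -75960/(-19710 + (34*(-7*64) + 103)) = -75960/(-19710 + (34*(-448) + 103)) = -75960/(-19710 + (-15232 + 103)) = -75960/(-19710 - 15129) = -75960/(-34839) = -75960*(-1/34839) = 8440/3871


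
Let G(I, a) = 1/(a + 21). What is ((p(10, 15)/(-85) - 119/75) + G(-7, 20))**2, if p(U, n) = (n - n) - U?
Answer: 5702968324/2732675625 ≈ 2.0870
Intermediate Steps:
p(U, n) = -U (p(U, n) = 0 - U = -U)
G(I, a) = 1/(21 + a)
((p(10, 15)/(-85) - 119/75) + G(-7, 20))**2 = ((-1*10/(-85) - 119/75) + 1/(21 + 20))**2 = ((-10*(-1/85) - 119*1/75) + 1/41)**2 = ((2/17 - 119/75) + 1/41)**2 = (-1873/1275 + 1/41)**2 = (-75518/52275)**2 = 5702968324/2732675625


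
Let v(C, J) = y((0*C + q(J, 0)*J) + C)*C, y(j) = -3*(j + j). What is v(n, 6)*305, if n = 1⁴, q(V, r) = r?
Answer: -1830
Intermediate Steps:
n = 1
y(j) = -6*j
v(C, J) = -6*C² (v(C, J) = (-6*((0*C + 0*J) + C))*C = (-6*((0 + 0) + C))*C = (-6*(0 + C))*C = (-6*C)*C = -6*C²)
v(n, 6)*305 = -6*1²*305 = -6*1*305 = -6*305 = -1830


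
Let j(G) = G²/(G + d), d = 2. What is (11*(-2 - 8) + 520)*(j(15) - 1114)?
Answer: -7672330/17 ≈ -4.5131e+5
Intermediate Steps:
j(G) = G²/(2 + G) (j(G) = G²/(G + 2) = G²/(2 + G))
(11*(-2 - 8) + 520)*(j(15) - 1114) = (11*(-2 - 8) + 520)*(15²/(2 + 15) - 1114) = (11*(-10) + 520)*(225/17 - 1114) = (-110 + 520)*(225*(1/17) - 1114) = 410*(225/17 - 1114) = 410*(-18713/17) = -7672330/17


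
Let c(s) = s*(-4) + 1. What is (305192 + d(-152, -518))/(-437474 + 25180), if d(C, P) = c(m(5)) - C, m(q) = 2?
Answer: -305337/412294 ≈ -0.74058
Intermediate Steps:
c(s) = 1 - 4*s (c(s) = -4*s + 1 = 1 - 4*s)
d(C, P) = -7 - C (d(C, P) = (1 - 4*2) - C = (1 - 8) - C = -7 - C)
(305192 + d(-152, -518))/(-437474 + 25180) = (305192 + (-7 - 1*(-152)))/(-437474 + 25180) = (305192 + (-7 + 152))/(-412294) = (305192 + 145)*(-1/412294) = 305337*(-1/412294) = -305337/412294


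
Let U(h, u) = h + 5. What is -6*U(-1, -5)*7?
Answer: -168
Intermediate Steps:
U(h, u) = 5 + h
-6*U(-1, -5)*7 = -6*(5 - 1)*7 = -6*4*7 = -24*7 = -168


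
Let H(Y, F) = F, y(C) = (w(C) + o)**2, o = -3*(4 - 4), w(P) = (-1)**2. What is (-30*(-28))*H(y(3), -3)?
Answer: -2520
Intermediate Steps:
w(P) = 1
o = 0 (o = -3*0 = 0)
y(C) = 1 (y(C) = (1 + 0)**2 = 1**2 = 1)
(-30*(-28))*H(y(3), -3) = -30*(-28)*(-3) = 840*(-3) = -2520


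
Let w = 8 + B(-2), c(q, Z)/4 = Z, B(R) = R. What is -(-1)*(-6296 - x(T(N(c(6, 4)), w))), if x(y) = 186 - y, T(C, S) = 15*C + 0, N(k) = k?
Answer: -6242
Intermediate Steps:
c(q, Z) = 4*Z
w = 6 (w = 8 - 2 = 6)
T(C, S) = 15*C
-(-1)*(-6296 - x(T(N(c(6, 4)), w))) = -(-1)*(-6296 - (186 - 15*4*4)) = -(-1)*(-6296 - (186 - 15*16)) = -(-1)*(-6296 - (186 - 1*240)) = -(-1)*(-6296 - (186 - 240)) = -(-1)*(-6296 - 1*(-54)) = -(-1)*(-6296 + 54) = -(-1)*(-6242) = -1*6242 = -6242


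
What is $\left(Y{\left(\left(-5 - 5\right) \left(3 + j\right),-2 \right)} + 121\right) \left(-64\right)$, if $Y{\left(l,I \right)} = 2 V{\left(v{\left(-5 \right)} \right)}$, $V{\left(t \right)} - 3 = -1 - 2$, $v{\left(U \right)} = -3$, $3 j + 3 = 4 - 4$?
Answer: $-7744$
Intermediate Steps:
$j = -1$ ($j = -1 + \frac{4 - 4}{3} = -1 + \frac{1}{3} \cdot 0 = -1 + 0 = -1$)
$V{\left(t \right)} = 0$ ($V{\left(t \right)} = 3 - 3 = 0$)
$Y{\left(l,I \right)} = 0$ ($Y{\left(l,I \right)} = 2 \cdot 0 = 0$)
$\left(Y{\left(\left(-5 - 5\right) \left(3 + j\right),-2 \right)} + 121\right) \left(-64\right) = \left(0 + 121\right) \left(-64\right) = 121 \left(-64\right) = -7744$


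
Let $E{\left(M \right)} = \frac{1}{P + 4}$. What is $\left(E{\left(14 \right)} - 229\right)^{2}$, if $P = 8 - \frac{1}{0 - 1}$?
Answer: $\frac{8856576}{169} \approx 52406.0$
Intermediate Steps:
$P = 9$ ($P = 8 - \frac{1}{-1} = 8 - -1 = 8 + 1 = 9$)
$E{\left(M \right)} = \frac{1}{13}$ ($E{\left(M \right)} = \frac{1}{9 + 4} = \frac{1}{13}$)
$\left(E{\left(14 \right)} - 229\right)^{2} = \left(\frac{1}{13} - 229\right)^{2} = \left(- \frac{2976}{13}\right)^{2} = \frac{8856576}{169}$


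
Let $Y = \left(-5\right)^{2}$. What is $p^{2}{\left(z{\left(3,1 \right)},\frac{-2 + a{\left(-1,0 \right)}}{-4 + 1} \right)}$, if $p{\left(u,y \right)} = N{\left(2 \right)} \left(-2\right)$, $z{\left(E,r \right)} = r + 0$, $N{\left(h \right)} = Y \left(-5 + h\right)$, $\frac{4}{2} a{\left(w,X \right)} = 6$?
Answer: $22500$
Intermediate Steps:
$a{\left(w,X \right)} = 3$ ($a{\left(w,X \right)} = \frac{1}{2} \cdot 6 = 3$)
$Y = 25$
$N{\left(h \right)} = -125 + 25 h$ ($N{\left(h \right)} = 25 \left(-5 + h\right) = -125 + 25 h$)
$z{\left(E,r \right)} = r$
$p{\left(u,y \right)} = 150$ ($p{\left(u,y \right)} = \left(-125 + 25 \cdot 2\right) \left(-2\right) = \left(-125 + 50\right) \left(-2\right) = \left(-75\right) \left(-2\right) = 150$)
$p^{2}{\left(z{\left(3,1 \right)},\frac{-2 + a{\left(-1,0 \right)}}{-4 + 1} \right)} = 150^{2} = 22500$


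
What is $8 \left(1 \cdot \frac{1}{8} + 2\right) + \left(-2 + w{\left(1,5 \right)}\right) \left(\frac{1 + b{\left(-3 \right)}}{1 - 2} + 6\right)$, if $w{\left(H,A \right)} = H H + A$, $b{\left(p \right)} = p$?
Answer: $49$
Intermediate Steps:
$w{\left(H,A \right)} = A + H^{2}$ ($w{\left(H,A \right)} = H^{2} + A = A + H^{2}$)
$8 \left(1 \cdot \frac{1}{8} + 2\right) + \left(-2 + w{\left(1,5 \right)}\right) \left(\frac{1 + b{\left(-3 \right)}}{1 - 2} + 6\right) = 8 \left(1 \cdot \frac{1}{8} + 2\right) + \left(-2 + \left(5 + 1^{2}\right)\right) \left(\frac{1 - 3}{1 - 2} + 6\right) = 8 \left(1 \cdot \frac{1}{8} + 2\right) + \left(-2 + \left(5 + 1\right)\right) \left(- \frac{2}{-1} + 6\right) = 8 \left(\frac{1}{8} + 2\right) + \left(-2 + 6\right) \left(\left(-2\right) \left(-1\right) + 6\right) = 8 \cdot \frac{17}{8} + 4 \left(2 + 6\right) = 17 + 4 \cdot 8 = 17 + 32 = 49$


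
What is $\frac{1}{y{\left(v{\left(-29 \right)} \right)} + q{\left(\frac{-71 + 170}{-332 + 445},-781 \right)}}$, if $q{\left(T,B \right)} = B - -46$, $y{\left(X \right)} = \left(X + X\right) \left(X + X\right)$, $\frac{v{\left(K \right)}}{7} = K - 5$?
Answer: $\frac{1}{225841} \approx 4.4279 \cdot 10^{-6}$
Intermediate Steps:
$v{\left(K \right)} = -35 + 7 K$ ($v{\left(K \right)} = 7 \left(K - 5\right) = 7 \left(-5 + K\right) = -35 + 7 K$)
$y{\left(X \right)} = 4 X^{2}$ ($y{\left(X \right)} = 2 X 2 X = 4 X^{2}$)
$q{\left(T,B \right)} = 46 + B$ ($q{\left(T,B \right)} = B + 46 = 46 + B$)
$\frac{1}{y{\left(v{\left(-29 \right)} \right)} + q{\left(\frac{-71 + 170}{-332 + 445},-781 \right)}} = \frac{1}{4 \left(-35 + 7 \left(-29\right)\right)^{2} + \left(46 - 781\right)} = \frac{1}{4 \left(-35 - 203\right)^{2} - 735} = \frac{1}{4 \left(-238\right)^{2} - 735} = \frac{1}{4 \cdot 56644 - 735} = \frac{1}{226576 - 735} = \frac{1}{225841}$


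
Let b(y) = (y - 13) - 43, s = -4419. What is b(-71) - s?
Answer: 4292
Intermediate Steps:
b(y) = -56 + y (b(y) = (-13 + y) - 43 = -56 + y)
b(-71) - s = (-56 - 71) - 1*(-4419) = -127 + 4419 = 4292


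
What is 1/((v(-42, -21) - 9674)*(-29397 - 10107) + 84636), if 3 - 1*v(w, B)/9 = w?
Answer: 1/366247212 ≈ 2.7304e-9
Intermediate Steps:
v(w, B) = 27 - 9*w
1/((v(-42, -21) - 9674)*(-29397 - 10107) + 84636) = 1/(((27 - 9*(-42)) - 9674)*(-29397 - 10107) + 84636) = 1/(((27 + 378) - 9674)*(-39504) + 84636) = 1/((405 - 9674)*(-39504) + 84636) = 1/(-9269*(-39504) + 84636) = 1/(366162576 + 84636) = 1/366247212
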